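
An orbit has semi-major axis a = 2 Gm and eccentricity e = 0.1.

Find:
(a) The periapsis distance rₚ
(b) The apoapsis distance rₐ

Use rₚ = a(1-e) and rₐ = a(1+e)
a = 2 Gm = 2 × 10^9 m
e = 0.1:  1 − e = 0.9,  1 + e = 1.1
(a) rₚ = a(1 − e) = 2 × 10^9 m × 0.9 = 1.8 × 10^9 m ≈ 1.8 Gm
(b) rₐ = a(1 + e) = 2 × 10^9 m × 1.1 = 2.2 × 10^9 m ≈ 2.2 Gm

Final answer:
(a) rₚ = 1.8 Gm
(b) rₐ = 2.2 Gm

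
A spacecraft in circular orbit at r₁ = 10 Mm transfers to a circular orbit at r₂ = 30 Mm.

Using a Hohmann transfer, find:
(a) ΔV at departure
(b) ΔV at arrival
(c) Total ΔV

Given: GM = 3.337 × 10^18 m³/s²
r₁ = 10 Mm = 1 × 10^7 m
r₂ = 30 Mm = 3 × 10^7 m
GM = 3.337 × 10^18 m³/s²
Transfer ellipse: a_t = (r₁ + r₂)/2 = 2 × 10^7 m
Circular speed at r₁: v₁ = √(GM/r₁) = 577668 m/s
Transfer speed at r₁ (periapsis): v₁ₜ = √(GM(2/r₁ − 1/a_t)) = 707496 m/s
(a) ΔV₁ = v₁ₜ − v₁ = 129828 m/s ≈ 129.8 km/s
Circular speed at r₂: v₂ = √(GM/r₂) = 333517 m/s
Transfer speed at r₂ (apoapsis): v₂ₜ = √(GM(2/r₂ − 1/a_t)) = 235832 m/s
(b) ΔV₂ = v₂ − v₂ₜ = 97684.8 m/s ≈ 97.68 km/s
(c) ΔV_total = ΔV₁ + ΔV₂ = 227513 m/s ≈ 227.5 km/s

Final answer:
(a) ΔV₁ = 129.8 km/s
(b) ΔV₂ = 97.68 km/s
(c) ΔV_total = 227.5 km/s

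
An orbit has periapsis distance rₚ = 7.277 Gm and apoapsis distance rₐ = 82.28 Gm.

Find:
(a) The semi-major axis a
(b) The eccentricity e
rₚ = 7.277 Gm = 7.277 × 10^9 m
rₐ = 82.28 Gm = 8.228 × 10^10 m
(a) a = (rₚ + rₐ)/2 = 4.47785 × 10^10 m ≈ 44.78 Gm
(b) e = (rₐ − rₚ)/(rₐ + rₚ) = (7.5003 × 10^10) / (8.9557 × 10^10) = 0.837489

Final answer:
(a) a = 44.78 Gm
(b) e = 0.8375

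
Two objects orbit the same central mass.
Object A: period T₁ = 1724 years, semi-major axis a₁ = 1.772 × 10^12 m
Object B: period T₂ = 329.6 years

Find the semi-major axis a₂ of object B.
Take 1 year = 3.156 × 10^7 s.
T₁ = 1724 years = 5.44094 × 10^10 s
T₂ = 329.6 years = 1.04022 × 10^10 s
a₁ = 1.772 × 10^12 m
Kepler's third law: (T₂/T₁)² = (a₂/a₁)³  ⇒  a₂ = a₁ (T₂/T₁)^(2/3)
T₂/T₁ = 0.191183
(T₂/T₁)^(2/3) = 0.331869
a₂ = 1.772 × 10^12 m × 0.331869 = 5.88072 × 10^11 m ≈ 5.881 × 10^11 m

Final answer: a₂ = 5.881 × 10^11 m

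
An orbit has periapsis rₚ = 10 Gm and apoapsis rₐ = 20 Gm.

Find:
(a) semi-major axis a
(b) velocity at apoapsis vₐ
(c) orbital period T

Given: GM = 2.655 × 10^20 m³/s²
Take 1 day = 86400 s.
rₚ = 10 Gm = 1 × 10^10 m
rₐ = 20 Gm = 2 × 10^10 m
GM = 2.655 × 10^20 m³/s²
a = (rₚ + rₐ)/2 = 1.5 × 10^10 m
e = (rₐ − rₚ)/(rₐ + rₚ) = (1 × 10^10) / (3 × 10^10) = 0.333333
(a) a = 1.5 × 10^10 m ≈ 15 Gm
(b) vₐ² = GM (2/rₐ − 1/a) = 2.655 × 10^20 × (1 × 10^-10 − 6.66667 × 10^-11) = 8.85 × 10^9 m²/s²;  vₐ = 94074.4 m/s ≈ 94.07 km/s
(c) a³ = 3.375 × 10^30 m³;  T = 2π √(a³/GM) = 2π × 112747 s = 708410 s ≈ 8.199 days

Final answer:
(a) semi-major axis a = 15 Gm
(b) velocity at apoapsis vₐ = 94.07 km/s
(c) orbital period T = 8.199 days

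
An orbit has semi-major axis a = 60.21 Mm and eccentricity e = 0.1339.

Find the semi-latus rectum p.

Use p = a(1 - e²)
a = 60.21 Mm = 6.021 × 10^7 m
e = 0.1339,  e² = 0.0179292,  1 − e² = 0.982071
p = a(1 − e²) = 6.021 × 10^7 m × 0.982071 = 5.91305 × 10^7 m ≈ 59.13 Mm

Final answer: p = 59.13 Mm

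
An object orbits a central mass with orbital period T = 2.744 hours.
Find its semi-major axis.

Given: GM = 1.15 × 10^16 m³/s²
T = 2.744 hours = 9878.4 s
GM = 1.15 × 10^16 m³/s²
Kepler's third law: a³ = GM T² / (4π²)
T² = 9.75828 × 10^7 s²
a³ = (1.15 × 10^16) × (9.75828 × 10^7) / (4π²) = 2.84257 × 10^22 m³
a = (a³)^(1/3) = 3.0519 × 10^7 m ≈ 30.52 Mm

Final answer: 30.52 Mm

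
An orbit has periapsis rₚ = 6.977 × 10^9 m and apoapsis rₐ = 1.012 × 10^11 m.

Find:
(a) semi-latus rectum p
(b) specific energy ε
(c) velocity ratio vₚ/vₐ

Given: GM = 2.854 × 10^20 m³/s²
rₚ = 6.977 × 10^9 m
rₐ = 1.012 × 10^11 m
GM = 2.854 × 10^20 m³/s²
a = (rₚ + rₐ)/2 = 5.40885 × 10^10 m
e = (rₐ − rₚ)/(rₐ + rₚ) = (9.4223 × 10^10) / (1.08177 × 10^11) = 0.871008
(a) 1 − e² = 0.241346;  p = a(1 − e²) = 5.40885 × 10^10 × 0.241346 = 1.3054 × 10^10 m ≈ 1.305 × 10^10 m
(b) 2a = 1.08177 × 10^11 m;  ε = −GM/(2a) = -2.63827 × 10^9 J/kg ≈ -2.638 GJ/kg
(c) vₚ/vₐ = rₐ/rₚ (angular momentum) = (1.012 × 10^11) / (6.977 × 10^9) = 14.5048 ≈ 14.5

Final answer:
(a) semi-latus rectum p = 1.305 × 10^10 m
(b) specific energy ε = -2.638 GJ/kg
(c) velocity ratio vₚ/vₐ = 14.5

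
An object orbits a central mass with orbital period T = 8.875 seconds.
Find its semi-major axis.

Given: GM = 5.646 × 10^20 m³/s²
T = 8.875 seconds
GM = 5.646 × 10^20 m³/s²
Kepler's third law: a³ = GM T² / (4π²)
T² = 78.7656 s²
a³ = (5.646 × 10^20) × 78.7656 / (4π²) = 1.12647 × 10^21 m³
a = (a³)^(1/3) = 1.04049 × 10^7 m ≈ 10.4 Mm

Final answer: 10.4 Mm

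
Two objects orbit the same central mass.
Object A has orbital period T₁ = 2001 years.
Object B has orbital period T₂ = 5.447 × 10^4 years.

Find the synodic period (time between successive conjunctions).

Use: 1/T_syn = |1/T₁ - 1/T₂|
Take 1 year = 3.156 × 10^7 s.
T₁ = 2001 years = 6.31516 × 10^10 s
T₂ = 5.447 × 10^4 years = 1.71907 × 10^12 s
1/T₁ = 1.58349 × 10^-11 s⁻¹
1/T₂ = 5.81709 × 10^-13 s⁻¹
|1/T₁ − 1/T₂| = 1.52532 × 10^-11 s⁻¹
T_syn = 1 / |1/T₁ − 1/T₂| = 6.556 × 10^10 s ≈ 2077 years

Final answer: T_syn = 2077 years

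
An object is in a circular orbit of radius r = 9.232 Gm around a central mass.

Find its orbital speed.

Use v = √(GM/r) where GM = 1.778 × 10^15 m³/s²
r = 9.232 Gm = 9.232 × 10^9 m
GM = 1.778 × 10^15 m³/s²
GM/r = (1.778 × 10^15) / (9.232 × 10^9) = 192591 m²/s²
v = √(GM/r) = 438.852 m/s ≈ 438.9 m/s

Final answer: 438.9 m/s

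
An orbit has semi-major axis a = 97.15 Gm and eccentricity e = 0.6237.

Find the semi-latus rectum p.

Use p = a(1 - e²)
a = 97.15 Gm = 9.715 × 10^10 m
e = 0.6237,  e² = 0.389002,  1 − e² = 0.610998
p = a(1 − e²) = 9.715 × 10^10 m × 0.610998 = 5.93585 × 10^10 m ≈ 59.36 Gm

Final answer: p = 59.36 Gm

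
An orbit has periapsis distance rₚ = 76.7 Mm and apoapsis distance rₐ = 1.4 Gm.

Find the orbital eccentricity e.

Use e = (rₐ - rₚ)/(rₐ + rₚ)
rₚ = 76.7 Mm = 7.67 × 10^7 m
rₐ = 1.4 Gm = 1.4 × 10^9 m
rₐ − rₚ = 1.3233 × 10^9 m
rₐ + rₚ = 1.4767 × 10^9 m
e = (rₐ − rₚ)/(rₐ + rₚ) = 0.89612

Final answer: e = 0.8961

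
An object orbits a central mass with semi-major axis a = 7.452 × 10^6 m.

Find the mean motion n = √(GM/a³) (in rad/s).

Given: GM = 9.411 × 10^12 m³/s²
a = 7.452 × 10^6 m
GM = 9.411 × 10^12 m³/s²
a³ = 4.13827 × 10^20 m³
GM/a³ = (9.411 × 10^12) / (4.13827 × 10^20) = 2.27414 × 10^-8 s⁻²
n = √(GM/a³) = 0.000150803 rad/s ≈ 0.0001508 rad/s

Final answer: n = 0.0001508 rad/s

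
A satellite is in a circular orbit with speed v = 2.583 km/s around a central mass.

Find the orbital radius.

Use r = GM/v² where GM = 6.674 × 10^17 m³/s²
v = 2.583 km/s = 2583 m/s
GM = 6.674 × 10^17 m³/s²
v² = 6.67189 × 10^6 m²/s²
r = GM/v² = (6.674 × 10^17) / (6.67189 × 10^6) = 1.00032 × 10^11 m ≈ 100 Gm

Final answer: 100 Gm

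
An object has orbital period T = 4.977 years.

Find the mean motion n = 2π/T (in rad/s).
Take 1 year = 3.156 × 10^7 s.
T = 4.977 years = 1.57074 × 10^8 s
n = 2π / (1.57074 × 10^8 s) = 4.00014 × 10^-8 rad/s ≈ 4 × 10^-8 rad/s

Final answer: n = 4 × 10^-8 rad/s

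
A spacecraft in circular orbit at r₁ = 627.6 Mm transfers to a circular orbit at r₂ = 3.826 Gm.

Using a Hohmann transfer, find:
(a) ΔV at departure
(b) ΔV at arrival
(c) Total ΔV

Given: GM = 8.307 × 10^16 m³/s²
r₁ = 627.6 Mm = 6.276 × 10^8 m
r₂ = 3.826 Gm = 3.826 × 10^9 m
GM = 8.307 × 10^16 m³/s²
Transfer ellipse: a_t = (r₁ + r₂)/2 = 2.2268 × 10^9 m
Circular speed at r₁: v₁ = √(GM/r₁) = 11504.8 m/s
Transfer speed at r₁ (periapsis): v₁ₜ = √(GM(2/r₁ − 1/a_t)) = 15080.4 m/s
(a) ΔV₁ = v₁ₜ − v₁ = 3575.55 m/s ≈ 3.576 km/s
Circular speed at r₂: v₂ = √(GM/r₂) = 4659.61 m/s
Transfer speed at r₂ (apoapsis): v₂ₜ = √(GM(2/r₂ − 1/a_t)) = 2473.72 m/s
(b) ΔV₂ = v₂ − v₂ₜ = 2185.89 m/s ≈ 2.186 km/s
(c) ΔV_total = ΔV₁ + ΔV₂ = 5761.44 m/s ≈ 5.761 km/s

Final answer:
(a) ΔV₁ = 3.576 km/s
(b) ΔV₂ = 2.186 km/s
(c) ΔV_total = 5.761 km/s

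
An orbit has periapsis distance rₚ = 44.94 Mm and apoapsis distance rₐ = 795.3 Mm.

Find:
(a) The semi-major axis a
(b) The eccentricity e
rₚ = 44.94 Mm = 4.494 × 10^7 m
rₐ = 795.3 Mm = 7.953 × 10^8 m
(a) a = (rₚ + rₐ)/2 = 4.2012 × 10^8 m ≈ 420.1 Mm
(b) e = (rₐ − rₚ)/(rₐ + rₚ) = (7.5036 × 10^8) / (8.4024 × 10^8) = 0.893031

Final answer:
(a) a = 420.1 Mm
(b) e = 0.893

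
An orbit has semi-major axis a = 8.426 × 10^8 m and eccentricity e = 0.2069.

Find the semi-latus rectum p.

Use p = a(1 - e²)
a = 8.426 × 10^8 m
e = 0.2069,  e² = 0.0428076,  1 − e² = 0.957192
p = a(1 − e²) = 8.426 × 10^8 m × 0.957192 = 8.0653 × 10^8 m ≈ 8.065 × 10^8 m

Final answer: p = 8.065 × 10^8 m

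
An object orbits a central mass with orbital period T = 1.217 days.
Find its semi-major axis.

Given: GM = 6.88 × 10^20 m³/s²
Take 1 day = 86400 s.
T = 1.217 days = 105149 s
GM = 6.88 × 10^20 m³/s²
Kepler's third law: a³ = GM T² / (4π²)
T² = 1.10563 × 10^10 s²
a³ = (6.88 × 10^20) × (1.10563 × 10^10) / (4π²) = 1.9268 × 10^29 m³
a = (a³)^(1/3) = 5.7758 × 10^9 m ≈ 5.776 Gm

Final answer: 5.776 Gm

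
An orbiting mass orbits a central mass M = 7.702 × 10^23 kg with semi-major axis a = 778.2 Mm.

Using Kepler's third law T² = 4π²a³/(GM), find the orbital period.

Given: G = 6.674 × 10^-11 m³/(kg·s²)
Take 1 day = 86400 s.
M = 7.702 × 10^23 kg
GM = G × M = 6.674 × 10^-11 × 7.702 × 10^23 = 5.14031 × 10^13 m³/s²
a = 778.2 Mm = 7.782 × 10^8 m
a³ = 4.71274 × 10^26 m³
T = 2π √(a³/GM) = 2π √((4.71274 × 10^26) / (5.14031 × 10^13)) = 2π × 3.0279 × 10^6 s
T = 1.90249 × 10^7 s ≈ 220.2 days

Final answer: 220.2 days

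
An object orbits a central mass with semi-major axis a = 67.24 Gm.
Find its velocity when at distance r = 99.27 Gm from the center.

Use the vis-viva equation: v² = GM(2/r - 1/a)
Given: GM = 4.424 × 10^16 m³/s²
a = 67.24 Gm = 6.724 × 10^10 m
r = 99.27 Gm = 9.927 × 10^10 m
GM = 4.424 × 10^16 m³/s²
2/r − 1/a = 2.01471 × 10^-11 − 1.48721 × 10^-11 = 5.27497 × 10^-12 m⁻¹
v² = GM (2/r − 1/a) = 233365 m²/s²
v = 483.078 m/s ≈ 483.1 m/s

Final answer: 483.1 m/s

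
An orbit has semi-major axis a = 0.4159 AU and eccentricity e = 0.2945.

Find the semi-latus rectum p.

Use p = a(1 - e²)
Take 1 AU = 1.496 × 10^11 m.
a = 0.4159 AU = 6.22186 × 10^10 m
e = 0.2945,  e² = 0.0867302,  1 − e² = 0.91327
p = a(1 − e²) = 6.22186 × 10^10 m × 0.91327 = 5.68224 × 10^10 m ≈ 0.3798 AU

Final answer: p = 0.3798 AU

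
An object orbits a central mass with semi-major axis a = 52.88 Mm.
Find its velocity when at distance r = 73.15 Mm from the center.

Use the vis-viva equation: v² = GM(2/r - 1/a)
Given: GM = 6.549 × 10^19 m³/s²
a = 52.88 Mm = 5.288 × 10^7 m
r = 73.15 Mm = 7.315 × 10^7 m
GM = 6.549 × 10^19 m³/s²
2/r − 1/a = 2.73411 × 10^-8 − 1.89107 × 10^-8 = 8.43034 × 10^-9 m⁻¹
v² = GM (2/r − 1/a) = 5.52103 × 10^11 m²/s²
v = 743036 m/s ≈ 743 km/s

Final answer: 743 km/s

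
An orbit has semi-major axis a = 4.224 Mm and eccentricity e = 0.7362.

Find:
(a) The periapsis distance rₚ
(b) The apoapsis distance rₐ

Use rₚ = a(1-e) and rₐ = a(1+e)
a = 4.224 Mm = 4.224 × 10^6 m
e = 0.7362:  1 − e = 0.2638,  1 + e = 1.7362
(a) rₚ = a(1 − e) = 4.224 × 10^6 m × 0.2638 = 1.11429 × 10^6 m ≈ 1.114 Mm
(b) rₐ = a(1 + e) = 4.224 × 10^6 m × 1.7362 = 7.33371 × 10^6 m ≈ 7.334 Mm

Final answer:
(a) rₚ = 1.114 Mm
(b) rₐ = 7.334 Mm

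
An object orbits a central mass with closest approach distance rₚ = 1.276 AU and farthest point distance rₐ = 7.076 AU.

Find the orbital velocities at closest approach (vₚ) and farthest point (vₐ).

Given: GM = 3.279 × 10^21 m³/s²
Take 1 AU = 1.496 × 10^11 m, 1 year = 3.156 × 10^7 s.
rₚ = 1.276 AU = 1.9089 × 10^11 m
rₐ = 7.076 AU = 1.05857 × 10^12 m
GM = 3.279 × 10^21 m³/s²
a = (rₚ + rₐ)/2 = 6.2473 × 10^11 m
Vis-viva: v² = GM (2/r − 1/a)
vₚ² = 3.279 × 10^21 × (1.04773 × 10^-11 − 1.60069 × 10^-12) = 2.91063 × 10^10 m²/s²
vₚ = 170606 m/s ≈ 35.99 AU/year
vₐ² = 3.279 × 10^21 × (1.88934 × 10^-12 − 1.60069 × 10^-12) = 9.46482 × 10^8 m²/s²
vₐ = 30764.9 m/s ≈ 6.49 AU/year

Final answer: vₚ = 35.99 AU/year, vₐ = 6.49 AU/year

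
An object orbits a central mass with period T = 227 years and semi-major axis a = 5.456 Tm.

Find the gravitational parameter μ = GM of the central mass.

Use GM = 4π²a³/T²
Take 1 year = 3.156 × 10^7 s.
T = 227 years = 7.16412 × 10^9 s
a = 5.456 Tm = 5.456 × 10^12 m
a³ = 1.62414 × 10^38 m³
T² = 5.13246 × 10^19 s²
GM = 4π² × (1.62414 × 10^38) / (5.13246 × 10^19) = 1.24927 × 10^20 m³/s²
GM ≈ 1.249 × 10^20 m³/s²

Final answer: GM = 1.249 × 10^20 m³/s²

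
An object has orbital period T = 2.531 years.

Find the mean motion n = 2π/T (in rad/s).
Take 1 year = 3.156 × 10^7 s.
T = 2.531 years = 7.98784 × 10^7 s
n = 2π / (7.98784 × 10^7 s) = 7.86594 × 10^-8 rad/s ≈ 7.866 × 10^-8 rad/s

Final answer: n = 7.866 × 10^-8 rad/s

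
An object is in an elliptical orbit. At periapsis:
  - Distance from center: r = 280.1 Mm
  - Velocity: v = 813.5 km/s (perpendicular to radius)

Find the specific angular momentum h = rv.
r = 280.1 Mm = 2.801 × 10^8 m
v = 813.5 km/s = 813500 m/s
h = rv = 2.801 × 10^8 × 813500 = 2.27861 × 10^14 m²/s ≈ 2.279 × 10^14 m²/s

Final answer: h = 2.279 × 10^14 m²/s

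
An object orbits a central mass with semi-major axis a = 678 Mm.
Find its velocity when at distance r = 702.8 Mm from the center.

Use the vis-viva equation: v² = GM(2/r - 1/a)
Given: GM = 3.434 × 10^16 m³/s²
a = 678 Mm = 6.78 × 10^8 m
r = 702.8 Mm = 7.028 × 10^8 m
GM = 3.434 × 10^16 m³/s²
2/r − 1/a = 2.84576 × 10^-9 − 1.47493 × 10^-9 = 1.37083 × 10^-9 m⁻¹
v² = GM (2/r − 1/a) = 4.70744 × 10^7 m²/s²
v = 6861.08 m/s ≈ 6.861 km/s

Final answer: 6.861 km/s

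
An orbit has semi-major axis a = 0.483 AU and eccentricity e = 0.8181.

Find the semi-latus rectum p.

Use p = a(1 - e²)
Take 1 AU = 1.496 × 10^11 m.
a = 0.483 AU = 7.22568 × 10^10 m
e = 0.8181,  e² = 0.669288,  1 − e² = 0.330712
p = a(1 − e²) = 7.22568 × 10^10 m × 0.330712 = 2.38962 × 10^10 m ≈ 0.1597 AU

Final answer: p = 0.1597 AU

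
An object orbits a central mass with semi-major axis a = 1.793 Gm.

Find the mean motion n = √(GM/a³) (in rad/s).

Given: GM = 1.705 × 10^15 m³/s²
a = 1.793 Gm = 1.793 × 10^9 m
GM = 1.705 × 10^15 m³/s²
a³ = 5.76422 × 10^27 m³
GM/a³ = (1.705 × 10^15) / (5.76422 × 10^27) = 2.9579 × 10^-13 s⁻²
n = √(GM/a³) = 5.43866 × 10^-7 rad/s ≈ 5.439 × 10^-7 rad/s

Final answer: n = 5.439 × 10^-7 rad/s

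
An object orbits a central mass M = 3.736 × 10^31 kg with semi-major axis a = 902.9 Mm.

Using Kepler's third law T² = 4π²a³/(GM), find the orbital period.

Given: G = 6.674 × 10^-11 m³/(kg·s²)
M = 3.736 × 10^31 kg
GM = G × M = 6.674 × 10^-11 × 3.736 × 10^31 = 2.49341 × 10^21 m³/s²
a = 902.9 Mm = 9.029 × 10^8 m
a³ = 7.3607 × 10^26 m³
T = 2π √(a³/GM) = 2π √((7.3607 × 10^26) / (2.49341 × 10^21)) = 2π × 543.329 s
T = 3413.84 s ≈ 56.9 minutes

Final answer: 56.9 minutes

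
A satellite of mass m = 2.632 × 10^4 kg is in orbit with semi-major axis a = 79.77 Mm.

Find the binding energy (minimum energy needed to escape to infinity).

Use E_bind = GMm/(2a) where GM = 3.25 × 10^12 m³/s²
a = 79.77 Mm = 7.977 × 10^7 m
GM = 3.25 × 10^12 m³/s²
m = 2.632 × 10^4 kg
GMm = 3.25 × 10^12 × 26320 = 8.554 × 10^16 m³·kg/s²
2a = 1.5954 × 10^8 m
E_bind = GMm/(2a) = 5.36166 × 10^8 J ≈ 536.2 MJ

Final answer: 536.2 MJ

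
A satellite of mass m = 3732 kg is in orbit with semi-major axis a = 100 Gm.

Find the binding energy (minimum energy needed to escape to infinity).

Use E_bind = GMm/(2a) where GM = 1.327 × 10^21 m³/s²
a = 100 Gm = 1 × 10^11 m
GM = 1.327 × 10^21 m³/s²
m = 3732 kg
GMm = 1.327 × 10^21 × 3732 = 4.95236 × 10^24 m³·kg/s²
2a = 2 × 10^11 m
E_bind = GMm/(2a) = 2.47618 × 10^13 J ≈ 24.76 TJ

Final answer: 24.76 TJ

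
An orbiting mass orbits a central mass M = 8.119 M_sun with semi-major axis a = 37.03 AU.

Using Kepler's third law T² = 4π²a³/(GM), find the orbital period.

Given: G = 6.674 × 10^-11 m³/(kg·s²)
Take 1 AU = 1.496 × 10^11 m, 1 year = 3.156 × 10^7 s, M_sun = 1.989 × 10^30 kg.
M = 8.119 M_sun = 1.61487 × 10^31 kg
GM = G × M = 6.674 × 10^-11 × 1.61487 × 10^31 = 1.07776 × 10^21 m³/s²
a = 37.03 AU = 5.53969 × 10^12 m
a³ = 1.70003 × 10^38 m³
T = 2π √(a³/GM) = 2π √((1.70003 × 10^38) / (1.07776 × 10^21)) = 2π × 3.97161 × 10^8 s
T = 2.49543 × 10^9 s ≈ 79.07 years

Final answer: 79.07 years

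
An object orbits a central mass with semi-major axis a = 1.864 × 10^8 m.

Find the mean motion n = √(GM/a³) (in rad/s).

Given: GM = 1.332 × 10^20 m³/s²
a = 1.864 × 10^8 m
GM = 1.332 × 10^20 m³/s²
a³ = 6.47646 × 10^24 m³
GM/a³ = (1.332 × 10^20) / (6.47646 × 10^24) = 2.05668 × 10^-5 s⁻²
n = √(GM/a³) = 0.00453506 rad/s ≈ 0.004535 rad/s

Final answer: n = 0.004535 rad/s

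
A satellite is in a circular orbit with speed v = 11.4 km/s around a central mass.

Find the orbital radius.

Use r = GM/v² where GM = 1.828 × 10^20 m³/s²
v = 11.4 km/s = 11400 m/s
GM = 1.828 × 10^20 m³/s²
v² = 1.2996 × 10^8 m²/s²
r = GM/v² = (1.828 × 10^20) / (1.2996 × 10^8) = 1.40659 × 10^12 m ≈ 1.407 × 10^12 m

Final answer: 1.407 × 10^12 m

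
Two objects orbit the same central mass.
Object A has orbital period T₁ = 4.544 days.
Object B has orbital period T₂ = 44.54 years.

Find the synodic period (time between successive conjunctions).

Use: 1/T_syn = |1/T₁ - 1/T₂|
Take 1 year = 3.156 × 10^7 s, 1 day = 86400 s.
T₁ = 4.544 days = 392602 s
T₂ = 44.54 years = 1.40568 × 10^9 s
1/T₁ = 2.54711 × 10^-6 s⁻¹
1/T₂ = 7.11398 × 10^-10 s⁻¹
|1/T₁ − 1/T₂| = 2.5464 × 10^-6 s⁻¹
T_syn = 1 / |1/T₁ − 1/T₂| = 392711 s ≈ 4.545 days

Final answer: T_syn = 4.545 days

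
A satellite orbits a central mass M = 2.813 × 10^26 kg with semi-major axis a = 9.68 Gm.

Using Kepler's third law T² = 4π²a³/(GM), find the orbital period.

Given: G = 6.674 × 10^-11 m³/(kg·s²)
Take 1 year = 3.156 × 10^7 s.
M = 2.813 × 10^26 kg
GM = G × M = 6.674 × 10^-11 × 2.813 × 10^26 = 1.8774 × 10^16 m³/s²
a = 9.68 Gm = 9.68 × 10^9 m
a³ = 9.07039 × 10^29 m³
T = 2π √(a³/GM) = 2π √((9.07039 × 10^29) / (1.8774 × 10^16)) = 2π × 6.9508 × 10^6 s
T = 4.36732 × 10^7 s ≈ 1.384 years

Final answer: 1.384 years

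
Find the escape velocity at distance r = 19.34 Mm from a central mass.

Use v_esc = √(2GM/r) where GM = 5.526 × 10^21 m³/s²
r = 19.34 Mm = 1.934 × 10^7 m
GM = 5.526 × 10^21 m³/s²
2GM/r = 2 × (5.526 × 10^21) / (1.934 × 10^7) = 5.71458 × 10^14 m²/s²
v_esc = √(2GM/r) = 2.39052 × 10^7 m/s ≈ 2.391 × 10^4 km/s

Final answer: 2.391 × 10^4 km/s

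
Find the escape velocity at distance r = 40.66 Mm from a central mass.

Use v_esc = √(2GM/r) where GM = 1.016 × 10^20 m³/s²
r = 40.66 Mm = 4.066 × 10^7 m
GM = 1.016 × 10^20 m³/s²
2GM/r = 2 × (1.016 × 10^20) / (4.066 × 10^7) = 4.99754 × 10^12 m²/s²
v_esc = √(2GM/r) = 2.23552 × 10^6 m/s ≈ 2236 km/s

Final answer: 2236 km/s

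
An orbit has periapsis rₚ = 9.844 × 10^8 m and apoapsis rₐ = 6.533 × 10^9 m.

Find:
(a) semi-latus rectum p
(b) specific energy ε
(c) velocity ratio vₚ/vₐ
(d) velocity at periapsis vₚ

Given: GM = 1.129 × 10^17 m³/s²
rₚ = 9.844 × 10^8 m
rₐ = 6.533 × 10^9 m
GM = 1.129 × 10^17 m³/s²
a = (rₚ + rₐ)/2 = 3.7587 × 10^9 m
e = (rₐ − rₚ)/(rₐ + rₚ) = (5.5486 × 10^9) / (7.5174 × 10^9) = 0.738101
(a) 1 − e² = 0.455207;  p = a(1 − e²) = 3.7587 × 10^9 × 0.455207 = 1.71099 × 10^9 m ≈ 1.711 × 10^9 m
(b) 2a = 7.5174 × 10^9 m;  ε = −GM/(2a) = -1.50185 × 10^7 J/kg ≈ -15.02 MJ/kg
(c) vₚ/vₐ = rₐ/rₚ (angular momentum) = (6.533 × 10^9) / (9.844 × 10^8) = 6.63653 ≈ 6.637
(d) vₚ² = GM (2/rₚ − 1/a) = 1.129 × 10^17 × (2.03169 × 10^-9 − 2.66049 × 10^-10) = 1.99341 × 10^8 m²/s²;  vₚ = 14118.8 m/s ≈ 14.12 km/s

Final answer:
(a) semi-latus rectum p = 1.711 × 10^9 m
(b) specific energy ε = -15.02 MJ/kg
(c) velocity ratio vₚ/vₐ = 6.637
(d) velocity at periapsis vₚ = 14.12 km/s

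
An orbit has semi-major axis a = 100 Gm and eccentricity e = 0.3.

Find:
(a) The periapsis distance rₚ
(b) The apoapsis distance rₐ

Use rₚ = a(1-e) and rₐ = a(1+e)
a = 100 Gm = 1 × 10^11 m
e = 0.3:  1 − e = 0.7,  1 + e = 1.3
(a) rₚ = a(1 − e) = 1 × 10^11 m × 0.7 = 7 × 10^10 m ≈ 70 Gm
(b) rₐ = a(1 + e) = 1 × 10^11 m × 1.3 = 1.3 × 10^11 m ≈ 130 Gm

Final answer:
(a) rₚ = 70 Gm
(b) rₐ = 130 Gm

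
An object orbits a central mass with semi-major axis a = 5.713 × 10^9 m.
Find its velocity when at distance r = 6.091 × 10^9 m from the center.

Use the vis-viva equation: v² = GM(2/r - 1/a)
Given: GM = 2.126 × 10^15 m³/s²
a = 5.713 × 10^9 m
r = 6.091 × 10^9 m
GM = 2.126 × 10^15 m³/s²
2/r − 1/a = 3.28353 × 10^-10 − 1.75039 × 10^-10 = 1.53314 × 10^-10 m⁻¹
v² = GM (2/r − 1/a) = 325945 m²/s²
v = 570.916 m/s ≈ 570.9 m/s

Final answer: 570.9 m/s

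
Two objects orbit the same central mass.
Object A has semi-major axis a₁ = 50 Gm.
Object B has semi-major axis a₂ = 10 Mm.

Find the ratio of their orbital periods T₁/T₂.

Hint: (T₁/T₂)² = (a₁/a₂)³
a₁ = 50 Gm = 5 × 10^10 m
a₂ = 10 Mm = 1 × 10^7 m
a₁/a₂ = 5000
T₁/T₂ = (a₁/a₂)^(3/2) = (5000)^1.5 = 353553

Final answer: T₁/T₂ = 3.536 × 10^5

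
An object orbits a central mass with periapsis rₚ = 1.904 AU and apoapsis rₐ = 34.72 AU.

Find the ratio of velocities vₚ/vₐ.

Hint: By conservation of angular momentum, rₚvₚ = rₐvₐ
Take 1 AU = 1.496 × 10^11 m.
rₚ = 1.904 AU = 2.84838 × 10^11 m
rₐ = 34.72 AU = 5.19411 × 10^12 m
rₚvₚ = rₐvₐ  ⇒  vₚ/vₐ = rₐ/rₚ
vₚ/vₐ = (5.19411 × 10^12) / (2.84838 × 10^11) = 18.2353

Final answer: vₚ/vₐ = 18.24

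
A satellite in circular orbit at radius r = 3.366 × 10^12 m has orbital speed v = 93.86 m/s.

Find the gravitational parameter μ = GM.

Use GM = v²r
r = 3.366 × 10^12 m
v = 93.86 m/s
v² = 8809.7 m²/s²
GM = v²r = 8809.7 × 3.366 × 10^12 = 2.96534 × 10^16 m³/s²
GM ≈ 2.965 × 10^16 m³/s²

Final answer: GM = 2.965 × 10^16 m³/s²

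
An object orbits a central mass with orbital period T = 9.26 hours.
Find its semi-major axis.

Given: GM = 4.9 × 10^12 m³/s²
T = 9.26 hours = 33336 s
GM = 4.9 × 10^12 m³/s²
Kepler's third law: a³ = GM T² / (4π²)
T² = 1.11129 × 10^9 s²
a³ = (4.9 × 10^12) × (1.11129 × 10^9) / (4π²) = 1.37931 × 10^20 m³
a = (a³)^(1/3) = 5.16679 × 10^6 m ≈ 5.167 × 10^6 m

Final answer: 5.167 × 10^6 m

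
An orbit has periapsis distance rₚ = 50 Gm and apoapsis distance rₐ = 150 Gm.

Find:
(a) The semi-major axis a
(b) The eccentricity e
rₚ = 50 Gm = 5 × 10^10 m
rₐ = 150 Gm = 1.5 × 10^11 m
(a) a = (rₚ + rₐ)/2 = 1 × 10^11 m ≈ 100 Gm
(b) e = (rₐ − rₚ)/(rₐ + rₚ) = (1 × 10^11) / (2 × 10^11) = 0.5

Final answer:
(a) a = 100 Gm
(b) e = 0.5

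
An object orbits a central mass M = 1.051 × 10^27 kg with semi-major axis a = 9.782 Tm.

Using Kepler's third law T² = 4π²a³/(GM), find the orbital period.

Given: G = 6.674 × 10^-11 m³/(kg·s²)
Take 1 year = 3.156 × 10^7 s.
M = 1.051 × 10^27 kg
GM = G × M = 6.674 × 10^-11 × 1.051 × 10^27 = 7.01437 × 10^16 m³/s²
a = 9.782 Tm = 9.782 × 10^12 m
a³ = 9.36015 × 10^38 m³
T = 2π √(a³/GM) = 2π √((9.36015 × 10^38) / (7.01437 × 10^16)) = 2π × 1.15517 × 10^11 s
T = 7.25817 × 10^11 s ≈ 2.3 × 10^4 years

Final answer: 2.3 × 10^4 years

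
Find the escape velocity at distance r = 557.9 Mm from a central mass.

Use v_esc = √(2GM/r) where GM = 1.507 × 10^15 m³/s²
r = 557.9 Mm = 5.579 × 10^8 m
GM = 1.507 × 10^15 m³/s²
2GM/r = 2 × (1.507 × 10^15) / (5.579 × 10^8) = 5.4024 × 10^6 m²/s²
v_esc = √(2GM/r) = 2324.31 m/s ≈ 2.324 km/s

Final answer: 2.324 km/s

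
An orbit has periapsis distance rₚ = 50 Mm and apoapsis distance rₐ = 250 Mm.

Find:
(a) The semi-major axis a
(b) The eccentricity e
rₚ = 50 Mm = 5 × 10^7 m
rₐ = 250 Mm = 2.5 × 10^8 m
(a) a = (rₚ + rₐ)/2 = 1.5 × 10^8 m ≈ 150 Mm
(b) e = (rₐ − rₚ)/(rₐ + rₚ) = (2 × 10^8) / (3 × 10^8) = 0.666667

Final answer:
(a) a = 150 Mm
(b) e = 0.6667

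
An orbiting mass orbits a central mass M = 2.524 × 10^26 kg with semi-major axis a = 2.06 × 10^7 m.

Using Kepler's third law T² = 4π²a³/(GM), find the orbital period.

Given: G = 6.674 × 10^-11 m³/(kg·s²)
M = 2.524 × 10^26 kg
GM = G × M = 6.674 × 10^-11 × 2.524 × 10^26 = 1.68452 × 10^16 m³/s²
a = 2.06 × 10^7 m
a³ = 8.74182 × 10^21 m³
T = 2π √(a³/GM) = 2π √((8.74182 × 10^21) / (1.68452 × 10^16)) = 2π × 720.382 s
T = 4526.3 s ≈ 1.257 hours

Final answer: 1.257 hours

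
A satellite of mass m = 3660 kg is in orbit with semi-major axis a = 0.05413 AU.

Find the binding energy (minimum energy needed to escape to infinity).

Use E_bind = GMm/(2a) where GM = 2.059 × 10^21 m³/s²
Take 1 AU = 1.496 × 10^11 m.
a = 0.05413 AU = 8.09785 × 10^9 m
GM = 2.059 × 10^21 m³/s²
m = 3660 kg
GMm = 2.059 × 10^21 × 3660 = 7.53594 × 10^24 m³·kg/s²
2a = 1.61957 × 10^10 m
E_bind = GMm/(2a) = 4.65305 × 10^14 J ≈ 465.3 TJ

Final answer: 465.3 TJ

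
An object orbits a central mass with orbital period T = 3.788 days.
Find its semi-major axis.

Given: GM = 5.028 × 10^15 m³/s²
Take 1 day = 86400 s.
T = 3.788 days = 327283 s
GM = 5.028 × 10^15 m³/s²
Kepler's third law: a³ = GM T² / (4π²)
T² = 1.07114 × 10^11 s²
a³ = (5.028 × 10^15) × (1.07114 × 10^11) / (4π²) = 1.36422 × 10^25 m³
a = (a³)^(1/3) = 2.38943 × 10^8 m ≈ 2.389 × 10^8 m

Final answer: 2.389 × 10^8 m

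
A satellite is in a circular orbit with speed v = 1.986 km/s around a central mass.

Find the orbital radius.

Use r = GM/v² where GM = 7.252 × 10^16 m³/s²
v = 1.986 km/s = 1986 m/s
GM = 7.252 × 10^16 m³/s²
v² = 3.9442 × 10^6 m²/s²
r = GM/v² = (7.252 × 10^16) / (3.9442 × 10^6) = 1.83865 × 10^10 m ≈ 1.839 × 10^10 m

Final answer: 1.839 × 10^10 m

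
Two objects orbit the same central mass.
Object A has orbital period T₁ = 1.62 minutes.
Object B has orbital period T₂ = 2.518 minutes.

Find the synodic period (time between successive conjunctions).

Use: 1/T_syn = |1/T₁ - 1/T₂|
T₁ = 1.62 minutes = 97.2 s
T₂ = 2.518 minutes = 151.08 s
1/T₁ = 0.0102881 s⁻¹
1/T₂ = 0.00661901 s⁻¹
|1/T₁ − 1/T₂| = 0.00366906 s⁻¹
T_syn = 1 / |1/T₁ − 1/T₂| = 272.55 s ≈ 4.542 minutes

Final answer: T_syn = 4.542 minutes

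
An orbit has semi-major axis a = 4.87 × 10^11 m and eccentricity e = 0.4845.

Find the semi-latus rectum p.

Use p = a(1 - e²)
a = 4.87 × 10^11 m
e = 0.4845,  e² = 0.23474,  1 − e² = 0.76526
p = a(1 − e²) = 4.87 × 10^11 m × 0.76526 = 3.72681 × 10^11 m ≈ 3.727 × 10^11 m

Final answer: p = 3.727 × 10^11 m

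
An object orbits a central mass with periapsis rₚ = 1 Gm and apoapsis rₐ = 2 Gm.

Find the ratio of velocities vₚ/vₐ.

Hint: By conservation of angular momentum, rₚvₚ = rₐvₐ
rₚ = 1 Gm = 1 × 10^9 m
rₐ = 2 Gm = 2 × 10^9 m
rₚvₚ = rₐvₐ  ⇒  vₚ/vₐ = rₐ/rₚ
vₚ/vₐ = (2 × 10^9) / (1 × 10^9) = 2

Final answer: vₚ/vₐ = 2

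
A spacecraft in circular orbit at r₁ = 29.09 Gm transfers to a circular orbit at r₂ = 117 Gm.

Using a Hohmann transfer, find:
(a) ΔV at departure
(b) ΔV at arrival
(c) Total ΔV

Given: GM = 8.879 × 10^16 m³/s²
r₁ = 29.09 Gm = 2.909 × 10^10 m
r₂ = 117 Gm = 1.17 × 10^11 m
GM = 8.879 × 10^16 m³/s²
Transfer ellipse: a_t = (r₁ + r₂)/2 = 7.3045 × 10^10 m
Circular speed at r₁: v₁ = √(GM/r₁) = 1747.07 m/s
Transfer speed at r₁ (periapsis): v₁ₜ = √(GM(2/r₁ − 1/a_t)) = 2211.1 m/s
(a) ΔV₁ = v₁ₜ − v₁ = 464.028 m/s ≈ 464 m/s
Circular speed at r₂: v₂ = √(GM/r₂) = 871.142 m/s
Transfer speed at r₂ (apoapsis): v₂ₜ = √(GM(2/r₂ − 1/a_t)) = 549.751 m/s
(b) ΔV₂ = v₂ − v₂ₜ = 321.392 m/s ≈ 321.4 m/s
(c) ΔV_total = ΔV₁ + ΔV₂ = 785.42 m/s ≈ 785.4 m/s

Final answer:
(a) ΔV₁ = 464 m/s
(b) ΔV₂ = 321.4 m/s
(c) ΔV_total = 785.4 m/s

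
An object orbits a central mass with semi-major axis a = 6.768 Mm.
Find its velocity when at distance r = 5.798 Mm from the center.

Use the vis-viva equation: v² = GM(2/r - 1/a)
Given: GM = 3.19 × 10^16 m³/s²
a = 6.768 Mm = 6.768 × 10^6 m
r = 5.798 Mm = 5.798 × 10^6 m
GM = 3.19 × 10^16 m³/s²
2/r − 1/a = 3.44947 × 10^-7 − 1.47754 × 10^-7 = 1.97192 × 10^-7 m⁻¹
v² = GM (2/r − 1/a) = 6.29044 × 10^9 m²/s²
v = 79312.3 m/s ≈ 79.31 km/s

Final answer: 79.31 km/s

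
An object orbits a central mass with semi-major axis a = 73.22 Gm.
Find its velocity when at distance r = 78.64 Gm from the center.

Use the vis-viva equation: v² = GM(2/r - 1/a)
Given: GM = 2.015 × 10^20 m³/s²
a = 73.22 Gm = 7.322 × 10^10 m
r = 78.64 Gm = 7.864 × 10^10 m
GM = 2.015 × 10^20 m³/s²
2/r − 1/a = 2.54323 × 10^-11 − 1.36575 × 10^-11 = 1.17749 × 10^-11 m⁻¹
v² = GM (2/r − 1/a) = 2.37264 × 10^9 m²/s²
v = 48709.7 m/s ≈ 48.71 km/s

Final answer: 48.71 km/s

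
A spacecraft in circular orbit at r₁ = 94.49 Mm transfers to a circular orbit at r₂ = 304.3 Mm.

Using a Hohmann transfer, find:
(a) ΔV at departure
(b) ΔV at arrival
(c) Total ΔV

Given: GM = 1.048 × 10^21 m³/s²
r₁ = 94.49 Mm = 9.449 × 10^7 m
r₂ = 304.3 Mm = 3.043 × 10^8 m
GM = 1.048 × 10^21 m³/s²
Transfer ellipse: a_t = (r₁ + r₂)/2 = 1.99395 × 10^8 m
Circular speed at r₁: v₁ = √(GM/r₁) = 3.33033 × 10^6 m/s
Transfer speed at r₁ (periapsis): v₁ₜ = √(GM(2/r₁ − 1/a_t)) = 4.11416 × 10^6 m/s
(a) ΔV₁ = v₁ₜ − v₁ = 783830 m/s ≈ 783.8 km/s
Circular speed at r₂: v₂ = √(GM/r₂) = 1.85579 × 10^6 m/s
Transfer speed at r₂ (apoapsis): v₂ₜ = √(GM(2/r₂ − 1/a_t)) = 1.27751 × 10^6 m/s
(b) ΔV₂ = v₂ − v₂ₜ = 578280 m/s ≈ 578.3 km/s
(c) ΔV_total = ΔV₁ + ΔV₂ = 1.36211 × 10^6 m/s ≈ 1362 km/s

Final answer:
(a) ΔV₁ = 783.8 km/s
(b) ΔV₂ = 578.3 km/s
(c) ΔV_total = 1362 km/s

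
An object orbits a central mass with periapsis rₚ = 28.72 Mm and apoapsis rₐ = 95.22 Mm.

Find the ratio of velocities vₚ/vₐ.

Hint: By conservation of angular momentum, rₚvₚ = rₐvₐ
rₚ = 28.72 Mm = 2.872 × 10^7 m
rₐ = 95.22 Mm = 9.522 × 10^7 m
rₚvₚ = rₐvₐ  ⇒  vₚ/vₐ = rₐ/rₚ
vₚ/vₐ = (9.522 × 10^7) / (2.872 × 10^7) = 3.31546

Final answer: vₚ/vₐ = 3.315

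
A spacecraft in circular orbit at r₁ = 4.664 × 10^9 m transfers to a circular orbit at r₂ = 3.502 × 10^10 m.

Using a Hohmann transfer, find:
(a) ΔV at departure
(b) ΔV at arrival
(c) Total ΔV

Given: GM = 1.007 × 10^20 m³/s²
r₁ = 4.664 × 10^9 m
r₂ = 3.502 × 10^10 m
GM = 1.007 × 10^20 m³/s²
Transfer ellipse: a_t = (r₁ + r₂)/2 = 1.9842 × 10^10 m
Circular speed at r₁: v₁ = √(GM/r₁) = 146938 m/s
Transfer speed at r₁ (periapsis): v₁ₜ = √(GM(2/r₁ − 1/a_t)) = 195209 m/s
(a) ΔV₁ = v₁ₜ − v₁ = 48271 m/s ≈ 48.27 km/s
Circular speed at r₂: v₂ = √(GM/r₂) = 53623.7 m/s
Transfer speed at r₂ (apoapsis): v₂ₜ = √(GM(2/r₂ − 1/a_t)) = 25998.2 m/s
(b) ΔV₂ = v₂ − v₂ₜ = 27625.5 m/s ≈ 27.63 km/s
(c) ΔV_total = ΔV₁ + ΔV₂ = 75896.5 m/s ≈ 75.9 km/s

Final answer:
(a) ΔV₁ = 48.27 km/s
(b) ΔV₂ = 27.63 km/s
(c) ΔV_total = 75.9 km/s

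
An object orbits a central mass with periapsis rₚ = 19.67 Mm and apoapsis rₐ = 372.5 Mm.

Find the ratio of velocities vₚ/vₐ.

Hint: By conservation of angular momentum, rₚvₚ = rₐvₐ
rₚ = 19.67 Mm = 1.967 × 10^7 m
rₐ = 372.5 Mm = 3.725 × 10^8 m
rₚvₚ = rₐvₐ  ⇒  vₚ/vₐ = rₐ/rₚ
vₚ/vₐ = (3.725 × 10^8) / (1.967 × 10^7) = 18.9375

Final answer: vₚ/vₐ = 18.94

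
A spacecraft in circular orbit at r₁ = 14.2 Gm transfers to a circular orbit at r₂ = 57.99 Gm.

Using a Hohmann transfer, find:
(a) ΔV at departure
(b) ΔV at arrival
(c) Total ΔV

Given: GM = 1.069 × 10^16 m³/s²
r₁ = 14.2 Gm = 1.42 × 10^10 m
r₂ = 57.99 Gm = 5.799 × 10^10 m
GM = 1.069 × 10^16 m³/s²
Transfer ellipse: a_t = (r₁ + r₂)/2 = 3.6095 × 10^10 m
Circular speed at r₁: v₁ = √(GM/r₁) = 867.65 m/s
Transfer speed at r₁ (periapsis): v₁ₜ = √(GM(2/r₁ − 1/a_t)) = 1099.76 m/s
(a) ΔV₁ = v₁ₜ − v₁ = 232.109 m/s ≈ 232.1 m/s
Circular speed at r₂: v₂ = √(GM/r₂) = 429.351 m/s
Transfer speed at r₂ (apoapsis): v₂ₜ = √(GM(2/r₂ − 1/a_t)) = 269.298 m/s
(b) ΔV₂ = v₂ − v₂ₜ = 160.053 m/s ≈ 160.1 m/s
(c) ΔV_total = ΔV₁ + ΔV₂ = 392.162 m/s ≈ 392.2 m/s

Final answer:
(a) ΔV₁ = 232.1 m/s
(b) ΔV₂ = 160.1 m/s
(c) ΔV_total = 392.2 m/s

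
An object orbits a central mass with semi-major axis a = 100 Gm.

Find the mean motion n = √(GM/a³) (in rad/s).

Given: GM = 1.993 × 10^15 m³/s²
a = 100 Gm = 1 × 10^11 m
GM = 1.993 × 10^15 m³/s²
a³ = 1 × 10^33 m³
GM/a³ = (1.993 × 10^15) / (1 × 10^33) = 1.993 × 10^-18 s⁻²
n = √(GM/a³) = 1.41174 × 10^-9 rad/s ≈ 1.412 × 10^-9 rad/s

Final answer: n = 1.412 × 10^-9 rad/s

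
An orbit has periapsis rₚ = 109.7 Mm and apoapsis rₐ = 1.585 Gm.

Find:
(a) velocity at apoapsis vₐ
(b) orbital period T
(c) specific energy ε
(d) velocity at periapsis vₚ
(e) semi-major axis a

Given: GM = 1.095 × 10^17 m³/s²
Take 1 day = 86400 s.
rₚ = 109.7 Mm = 1.097 × 10^8 m
rₐ = 1.585 Gm = 1.585 × 10^9 m
GM = 1.095 × 10^17 m³/s²
a = (rₚ + rₐ)/2 = 8.4735 × 10^8 m
e = (rₐ − rₚ)/(rₐ + rₚ) = (1.4753 × 10^9) / (1.6947 × 10^9) = 0.870538
(a) vₐ² = GM (2/rₐ − 1/a) = 1.095 × 10^17 × (1.26183 × 10^-9 − 1.18015 × 10^-9) = 8.94394 × 10^6 m²/s²;  vₐ = 2990.64 m/s ≈ 2.991 km/s
(b) a³ = 6.08399 × 10^26 m³;  T = 2π √(a³/GM) = 2π × 74539.6 s = 468346 s ≈ 5.421 days
(c) 2a = 1.6947 × 10^9 m;  ε = −GM/(2a) = -6.46132 × 10^7 J/kg ≈ -64.61 MJ/kg
(d) vₚ² = GM (2/rₚ − 1/a) = 1.095 × 10^17 × (1.82315 × 10^-8 − 1.18015 × 10^-9) = 1.86713 × 10^9 m²/s²;  vₚ = 43210.3 m/s ≈ 43.21 km/s
(e) a = 8.4735 × 10^8 m ≈ 847.4 Mm

Final answer:
(a) velocity at apoapsis vₐ = 2.991 km/s
(b) orbital period T = 5.421 days
(c) specific energy ε = -64.61 MJ/kg
(d) velocity at periapsis vₚ = 43.21 km/s
(e) semi-major axis a = 847.4 Mm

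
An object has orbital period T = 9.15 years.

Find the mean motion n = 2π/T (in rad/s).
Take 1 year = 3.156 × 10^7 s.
T = 9.15 years = 2.88774 × 10^8 s
n = 2π / (2.88774 × 10^8 s) = 2.17581 × 10^-8 rad/s ≈ 2.176 × 10^-8 rad/s

Final answer: n = 2.176 × 10^-8 rad/s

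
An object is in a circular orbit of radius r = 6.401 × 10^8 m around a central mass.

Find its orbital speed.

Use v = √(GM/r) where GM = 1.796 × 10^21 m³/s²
r = 6.401 × 10^8 m
GM = 1.796 × 10^21 m³/s²
GM/r = (1.796 × 10^21) / (6.401 × 10^8) = 2.80581 × 10^12 m²/s²
v = √(GM/r) = 1.67506 × 10^6 m/s ≈ 1675 km/s

Final answer: 1675 km/s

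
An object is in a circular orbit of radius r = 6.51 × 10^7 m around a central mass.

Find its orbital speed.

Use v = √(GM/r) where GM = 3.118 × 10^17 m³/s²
r = 6.51 × 10^7 m
GM = 3.118 × 10^17 m³/s²
GM/r = (3.118 × 10^17) / (6.51 × 10^7) = 4.78955 × 10^9 m²/s²
v = √(GM/r) = 69206.6 m/s ≈ 69.21 km/s

Final answer: 69.21 km/s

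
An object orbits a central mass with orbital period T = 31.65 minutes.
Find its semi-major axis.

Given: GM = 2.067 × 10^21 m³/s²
T = 31.65 minutes = 1899 s
GM = 2.067 × 10^21 m³/s²
Kepler's third law: a³ = GM T² / (4π²)
T² = 3.6062 × 10^6 s²
a³ = (2.067 × 10^21) × (3.6062 × 10^6) / (4π²) = 1.88812 × 10^26 m³
a = (a³)^(1/3) = 5.73689 × 10^8 m ≈ 573.7 Mm

Final answer: 573.7 Mm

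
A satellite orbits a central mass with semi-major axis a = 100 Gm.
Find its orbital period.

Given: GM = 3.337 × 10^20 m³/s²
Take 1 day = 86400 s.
a = 100 Gm = 1 × 10^11 m
GM = 3.337 × 10^20 m³/s²
a³ = 1 × 10^33 m³
T = 2π √(a³/GM) = 2π √((1 × 10^33) / (3.337 × 10^20)) = 2π × 1.7311 × 10^6 s
T = 1.08768 × 10^7 s ≈ 125.9 days

Final answer: 125.9 days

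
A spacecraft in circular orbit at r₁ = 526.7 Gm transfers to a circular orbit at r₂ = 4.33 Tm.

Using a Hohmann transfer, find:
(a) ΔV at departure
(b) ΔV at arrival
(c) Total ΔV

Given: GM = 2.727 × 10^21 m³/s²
r₁ = 526.7 Gm = 5.267 × 10^11 m
r₂ = 4.33 Tm = 4.33 × 10^12 m
GM = 2.727 × 10^21 m³/s²
Transfer ellipse: a_t = (r₁ + r₂)/2 = 2.42835 × 10^12 m
Circular speed at r₁: v₁ = √(GM/r₁) = 71955 m/s
Transfer speed at r₁ (periapsis): v₁ₜ = √(GM(2/r₁ − 1/a_t)) = 96083.6 m/s
(a) ΔV₁ = v₁ₜ − v₁ = 24128.6 m/s ≈ 24.13 km/s
Circular speed at r₂: v₂ = √(GM/r₂) = 25095.7 m/s
Transfer speed at r₂ (apoapsis): v₂ₜ = √(GM(2/r₂ − 1/a_t)) = 11687.6 m/s
(b) ΔV₂ = v₂ − v₂ₜ = 13408.1 m/s ≈ 13.41 km/s
(c) ΔV_total = ΔV₁ + ΔV₂ = 37536.7 m/s ≈ 37.54 km/s

Final answer:
(a) ΔV₁ = 24.13 km/s
(b) ΔV₂ = 13.41 km/s
(c) ΔV_total = 37.54 km/s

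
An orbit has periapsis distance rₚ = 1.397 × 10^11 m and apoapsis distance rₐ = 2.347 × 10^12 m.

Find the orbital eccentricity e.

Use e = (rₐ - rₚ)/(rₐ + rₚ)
rₚ = 1.397 × 10^11 m
rₐ = 2.347 × 10^12 m
rₐ − rₚ = 2.2073 × 10^12 m
rₐ + rₚ = 2.4867 × 10^12 m
e = (rₐ − rₚ)/(rₐ + rₚ) = 0.887642

Final answer: e = 0.8876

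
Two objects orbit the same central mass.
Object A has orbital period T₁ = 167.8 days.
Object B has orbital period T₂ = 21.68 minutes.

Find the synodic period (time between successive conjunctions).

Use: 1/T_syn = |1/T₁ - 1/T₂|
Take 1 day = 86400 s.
T₁ = 167.8 days = 1.44979 × 10^7 s
T₂ = 21.68 minutes = 1300.8 s
1/T₁ = 6.89754 × 10^-8 s⁻¹
1/T₂ = 0.000768758 s⁻¹
|1/T₁ − 1/T₂| = 0.000768689 s⁻¹
T_syn = 1 / |1/T₁ − 1/T₂| = 1300.92 s ≈ 21.68 minutes

Final answer: T_syn = 21.68 minutes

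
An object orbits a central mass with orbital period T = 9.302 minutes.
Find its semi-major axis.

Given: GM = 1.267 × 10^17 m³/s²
T = 9.302 minutes = 558.12 s
GM = 1.267 × 10^17 m³/s²
Kepler's third law: a³ = GM T² / (4π²)
T² = 311498 s²
a³ = (1.267 × 10^17) × 311498 / (4π²) = 9.99705 × 10^20 m³
a = (a³)^(1/3) = 9.99902 × 10^6 m ≈ 9.999 Mm

Final answer: 9.999 Mm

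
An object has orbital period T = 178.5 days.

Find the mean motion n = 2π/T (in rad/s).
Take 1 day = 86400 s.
T = 178.5 days = 1.54224 × 10^7 s
n = 2π / (1.54224 × 10^7 s) = 4.07406 × 10^-7 rad/s ≈ 4.074 × 10^-7 rad/s

Final answer: n = 4.074 × 10^-7 rad/s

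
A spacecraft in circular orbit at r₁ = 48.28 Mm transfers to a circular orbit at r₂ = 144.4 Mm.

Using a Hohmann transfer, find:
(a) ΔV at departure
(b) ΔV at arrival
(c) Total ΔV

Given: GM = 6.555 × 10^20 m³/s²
r₁ = 48.28 Mm = 4.828 × 10^7 m
r₂ = 144.4 Mm = 1.444 × 10^8 m
GM = 6.555 × 10^20 m³/s²
Transfer ellipse: a_t = (r₁ + r₂)/2 = 9.634 × 10^7 m
Circular speed at r₁: v₁ = √(GM/r₁) = 3.6847 × 10^6 m/s
Transfer speed at r₁ (periapsis): v₁ₜ = √(GM(2/r₁ − 1/a_t)) = 4.51111 × 10^6 m/s
(a) ΔV₁ = v₁ₜ − v₁ = 826401 m/s ≈ 826.4 km/s
Circular speed at r₂: v₂ = √(GM/r₂) = 2.1306 × 10^6 m/s
Transfer speed at r₂ (apoapsis): v₂ₜ = √(GM(2/r₂ − 1/a_t)) = 1.50828 × 10^6 m/s
(b) ΔV₂ = v₂ − v₂ₜ = 622320 m/s ≈ 622.3 km/s
(c) ΔV_total = ΔV₁ + ΔV₂ = 1.44872 × 10^6 m/s ≈ 1449 km/s

Final answer:
(a) ΔV₁ = 826.4 km/s
(b) ΔV₂ = 622.3 km/s
(c) ΔV_total = 1449 km/s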